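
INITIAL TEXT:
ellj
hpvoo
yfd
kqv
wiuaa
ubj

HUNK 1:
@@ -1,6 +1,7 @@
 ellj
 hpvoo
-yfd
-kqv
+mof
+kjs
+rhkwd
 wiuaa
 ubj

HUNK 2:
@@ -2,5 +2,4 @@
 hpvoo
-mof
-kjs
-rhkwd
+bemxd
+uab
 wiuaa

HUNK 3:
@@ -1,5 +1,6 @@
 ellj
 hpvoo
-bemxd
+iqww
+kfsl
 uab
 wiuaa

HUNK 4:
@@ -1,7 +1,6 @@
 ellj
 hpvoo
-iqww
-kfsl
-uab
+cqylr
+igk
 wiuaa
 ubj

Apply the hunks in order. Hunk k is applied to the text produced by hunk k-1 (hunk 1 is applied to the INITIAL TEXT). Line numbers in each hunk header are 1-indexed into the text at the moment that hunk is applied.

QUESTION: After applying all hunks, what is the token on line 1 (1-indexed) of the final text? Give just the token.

Hunk 1: at line 1 remove [yfd,kqv] add [mof,kjs,rhkwd] -> 7 lines: ellj hpvoo mof kjs rhkwd wiuaa ubj
Hunk 2: at line 2 remove [mof,kjs,rhkwd] add [bemxd,uab] -> 6 lines: ellj hpvoo bemxd uab wiuaa ubj
Hunk 3: at line 1 remove [bemxd] add [iqww,kfsl] -> 7 lines: ellj hpvoo iqww kfsl uab wiuaa ubj
Hunk 4: at line 1 remove [iqww,kfsl,uab] add [cqylr,igk] -> 6 lines: ellj hpvoo cqylr igk wiuaa ubj
Final line 1: ellj

Answer: ellj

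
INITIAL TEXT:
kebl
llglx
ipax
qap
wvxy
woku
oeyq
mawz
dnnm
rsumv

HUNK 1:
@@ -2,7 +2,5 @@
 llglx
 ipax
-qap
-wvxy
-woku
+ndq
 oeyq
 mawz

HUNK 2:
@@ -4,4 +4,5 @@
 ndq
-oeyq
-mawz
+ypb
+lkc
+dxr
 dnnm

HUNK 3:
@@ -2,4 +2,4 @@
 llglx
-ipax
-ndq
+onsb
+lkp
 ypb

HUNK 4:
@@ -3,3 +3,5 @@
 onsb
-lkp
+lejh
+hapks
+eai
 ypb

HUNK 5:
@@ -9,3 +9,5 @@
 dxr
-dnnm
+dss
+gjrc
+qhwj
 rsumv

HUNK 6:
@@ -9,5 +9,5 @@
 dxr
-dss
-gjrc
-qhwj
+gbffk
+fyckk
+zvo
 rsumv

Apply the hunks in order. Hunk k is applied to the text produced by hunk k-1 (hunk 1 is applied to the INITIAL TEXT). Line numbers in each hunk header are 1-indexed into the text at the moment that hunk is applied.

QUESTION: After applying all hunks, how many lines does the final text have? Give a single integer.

Answer: 13

Derivation:
Hunk 1: at line 2 remove [qap,wvxy,woku] add [ndq] -> 8 lines: kebl llglx ipax ndq oeyq mawz dnnm rsumv
Hunk 2: at line 4 remove [oeyq,mawz] add [ypb,lkc,dxr] -> 9 lines: kebl llglx ipax ndq ypb lkc dxr dnnm rsumv
Hunk 3: at line 2 remove [ipax,ndq] add [onsb,lkp] -> 9 lines: kebl llglx onsb lkp ypb lkc dxr dnnm rsumv
Hunk 4: at line 3 remove [lkp] add [lejh,hapks,eai] -> 11 lines: kebl llglx onsb lejh hapks eai ypb lkc dxr dnnm rsumv
Hunk 5: at line 9 remove [dnnm] add [dss,gjrc,qhwj] -> 13 lines: kebl llglx onsb lejh hapks eai ypb lkc dxr dss gjrc qhwj rsumv
Hunk 6: at line 9 remove [dss,gjrc,qhwj] add [gbffk,fyckk,zvo] -> 13 lines: kebl llglx onsb lejh hapks eai ypb lkc dxr gbffk fyckk zvo rsumv
Final line count: 13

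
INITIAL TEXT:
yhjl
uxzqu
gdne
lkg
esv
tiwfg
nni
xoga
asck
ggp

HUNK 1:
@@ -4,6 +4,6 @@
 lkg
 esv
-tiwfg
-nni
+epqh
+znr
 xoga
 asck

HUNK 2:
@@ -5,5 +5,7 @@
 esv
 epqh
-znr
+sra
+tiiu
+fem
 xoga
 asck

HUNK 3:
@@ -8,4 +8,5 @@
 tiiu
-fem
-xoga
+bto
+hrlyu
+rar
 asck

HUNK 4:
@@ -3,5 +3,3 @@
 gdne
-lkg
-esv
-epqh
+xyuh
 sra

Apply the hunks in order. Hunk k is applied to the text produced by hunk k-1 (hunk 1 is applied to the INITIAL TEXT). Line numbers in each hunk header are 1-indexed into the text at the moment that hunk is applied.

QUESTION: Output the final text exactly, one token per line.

Hunk 1: at line 4 remove [tiwfg,nni] add [epqh,znr] -> 10 lines: yhjl uxzqu gdne lkg esv epqh znr xoga asck ggp
Hunk 2: at line 5 remove [znr] add [sra,tiiu,fem] -> 12 lines: yhjl uxzqu gdne lkg esv epqh sra tiiu fem xoga asck ggp
Hunk 3: at line 8 remove [fem,xoga] add [bto,hrlyu,rar] -> 13 lines: yhjl uxzqu gdne lkg esv epqh sra tiiu bto hrlyu rar asck ggp
Hunk 4: at line 3 remove [lkg,esv,epqh] add [xyuh] -> 11 lines: yhjl uxzqu gdne xyuh sra tiiu bto hrlyu rar asck ggp

Answer: yhjl
uxzqu
gdne
xyuh
sra
tiiu
bto
hrlyu
rar
asck
ggp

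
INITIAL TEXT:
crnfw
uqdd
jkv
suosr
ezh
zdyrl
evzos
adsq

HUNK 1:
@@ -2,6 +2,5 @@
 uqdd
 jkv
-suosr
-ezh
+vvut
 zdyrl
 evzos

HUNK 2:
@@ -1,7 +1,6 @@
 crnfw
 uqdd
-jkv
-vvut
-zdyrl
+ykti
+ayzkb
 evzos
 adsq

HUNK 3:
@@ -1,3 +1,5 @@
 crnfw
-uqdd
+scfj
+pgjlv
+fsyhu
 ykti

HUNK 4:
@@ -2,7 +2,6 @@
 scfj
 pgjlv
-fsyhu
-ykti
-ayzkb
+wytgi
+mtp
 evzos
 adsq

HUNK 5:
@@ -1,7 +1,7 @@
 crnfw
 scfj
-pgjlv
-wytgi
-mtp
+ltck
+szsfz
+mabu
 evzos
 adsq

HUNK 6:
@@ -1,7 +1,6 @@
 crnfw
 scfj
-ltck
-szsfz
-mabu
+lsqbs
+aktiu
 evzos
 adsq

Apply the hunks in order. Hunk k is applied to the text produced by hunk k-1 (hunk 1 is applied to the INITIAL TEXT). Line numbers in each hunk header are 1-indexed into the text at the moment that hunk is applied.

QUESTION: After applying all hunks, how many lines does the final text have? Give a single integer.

Hunk 1: at line 2 remove [suosr,ezh] add [vvut] -> 7 lines: crnfw uqdd jkv vvut zdyrl evzos adsq
Hunk 2: at line 1 remove [jkv,vvut,zdyrl] add [ykti,ayzkb] -> 6 lines: crnfw uqdd ykti ayzkb evzos adsq
Hunk 3: at line 1 remove [uqdd] add [scfj,pgjlv,fsyhu] -> 8 lines: crnfw scfj pgjlv fsyhu ykti ayzkb evzos adsq
Hunk 4: at line 2 remove [fsyhu,ykti,ayzkb] add [wytgi,mtp] -> 7 lines: crnfw scfj pgjlv wytgi mtp evzos adsq
Hunk 5: at line 1 remove [pgjlv,wytgi,mtp] add [ltck,szsfz,mabu] -> 7 lines: crnfw scfj ltck szsfz mabu evzos adsq
Hunk 6: at line 1 remove [ltck,szsfz,mabu] add [lsqbs,aktiu] -> 6 lines: crnfw scfj lsqbs aktiu evzos adsq
Final line count: 6

Answer: 6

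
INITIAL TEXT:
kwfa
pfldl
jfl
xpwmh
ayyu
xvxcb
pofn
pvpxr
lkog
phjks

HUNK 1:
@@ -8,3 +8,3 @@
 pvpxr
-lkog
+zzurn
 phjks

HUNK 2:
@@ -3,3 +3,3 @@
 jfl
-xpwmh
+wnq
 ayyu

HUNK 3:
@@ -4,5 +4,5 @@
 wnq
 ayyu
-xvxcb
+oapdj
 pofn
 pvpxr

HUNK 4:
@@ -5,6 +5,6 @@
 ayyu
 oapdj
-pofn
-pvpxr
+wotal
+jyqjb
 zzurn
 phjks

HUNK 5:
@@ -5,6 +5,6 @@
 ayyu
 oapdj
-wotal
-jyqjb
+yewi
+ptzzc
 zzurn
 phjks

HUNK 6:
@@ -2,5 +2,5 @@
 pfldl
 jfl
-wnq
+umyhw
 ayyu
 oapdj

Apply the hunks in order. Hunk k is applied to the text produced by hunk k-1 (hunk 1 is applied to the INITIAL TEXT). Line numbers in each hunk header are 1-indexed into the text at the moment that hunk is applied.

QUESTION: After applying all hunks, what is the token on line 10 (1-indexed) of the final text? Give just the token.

Hunk 1: at line 8 remove [lkog] add [zzurn] -> 10 lines: kwfa pfldl jfl xpwmh ayyu xvxcb pofn pvpxr zzurn phjks
Hunk 2: at line 3 remove [xpwmh] add [wnq] -> 10 lines: kwfa pfldl jfl wnq ayyu xvxcb pofn pvpxr zzurn phjks
Hunk 3: at line 4 remove [xvxcb] add [oapdj] -> 10 lines: kwfa pfldl jfl wnq ayyu oapdj pofn pvpxr zzurn phjks
Hunk 4: at line 5 remove [pofn,pvpxr] add [wotal,jyqjb] -> 10 lines: kwfa pfldl jfl wnq ayyu oapdj wotal jyqjb zzurn phjks
Hunk 5: at line 5 remove [wotal,jyqjb] add [yewi,ptzzc] -> 10 lines: kwfa pfldl jfl wnq ayyu oapdj yewi ptzzc zzurn phjks
Hunk 6: at line 2 remove [wnq] add [umyhw] -> 10 lines: kwfa pfldl jfl umyhw ayyu oapdj yewi ptzzc zzurn phjks
Final line 10: phjks

Answer: phjks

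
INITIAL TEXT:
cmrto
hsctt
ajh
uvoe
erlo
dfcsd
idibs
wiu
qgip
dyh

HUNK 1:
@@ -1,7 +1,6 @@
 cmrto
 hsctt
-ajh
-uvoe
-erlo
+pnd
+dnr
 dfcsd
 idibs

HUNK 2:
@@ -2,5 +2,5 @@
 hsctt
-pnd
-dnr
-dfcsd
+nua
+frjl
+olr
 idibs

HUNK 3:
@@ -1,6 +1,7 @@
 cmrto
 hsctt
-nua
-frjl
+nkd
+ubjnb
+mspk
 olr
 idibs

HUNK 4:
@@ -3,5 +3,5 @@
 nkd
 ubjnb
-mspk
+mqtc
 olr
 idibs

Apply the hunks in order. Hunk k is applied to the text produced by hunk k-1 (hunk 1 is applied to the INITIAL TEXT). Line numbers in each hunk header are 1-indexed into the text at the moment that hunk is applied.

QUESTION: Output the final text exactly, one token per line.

Answer: cmrto
hsctt
nkd
ubjnb
mqtc
olr
idibs
wiu
qgip
dyh

Derivation:
Hunk 1: at line 1 remove [ajh,uvoe,erlo] add [pnd,dnr] -> 9 lines: cmrto hsctt pnd dnr dfcsd idibs wiu qgip dyh
Hunk 2: at line 2 remove [pnd,dnr,dfcsd] add [nua,frjl,olr] -> 9 lines: cmrto hsctt nua frjl olr idibs wiu qgip dyh
Hunk 3: at line 1 remove [nua,frjl] add [nkd,ubjnb,mspk] -> 10 lines: cmrto hsctt nkd ubjnb mspk olr idibs wiu qgip dyh
Hunk 4: at line 3 remove [mspk] add [mqtc] -> 10 lines: cmrto hsctt nkd ubjnb mqtc olr idibs wiu qgip dyh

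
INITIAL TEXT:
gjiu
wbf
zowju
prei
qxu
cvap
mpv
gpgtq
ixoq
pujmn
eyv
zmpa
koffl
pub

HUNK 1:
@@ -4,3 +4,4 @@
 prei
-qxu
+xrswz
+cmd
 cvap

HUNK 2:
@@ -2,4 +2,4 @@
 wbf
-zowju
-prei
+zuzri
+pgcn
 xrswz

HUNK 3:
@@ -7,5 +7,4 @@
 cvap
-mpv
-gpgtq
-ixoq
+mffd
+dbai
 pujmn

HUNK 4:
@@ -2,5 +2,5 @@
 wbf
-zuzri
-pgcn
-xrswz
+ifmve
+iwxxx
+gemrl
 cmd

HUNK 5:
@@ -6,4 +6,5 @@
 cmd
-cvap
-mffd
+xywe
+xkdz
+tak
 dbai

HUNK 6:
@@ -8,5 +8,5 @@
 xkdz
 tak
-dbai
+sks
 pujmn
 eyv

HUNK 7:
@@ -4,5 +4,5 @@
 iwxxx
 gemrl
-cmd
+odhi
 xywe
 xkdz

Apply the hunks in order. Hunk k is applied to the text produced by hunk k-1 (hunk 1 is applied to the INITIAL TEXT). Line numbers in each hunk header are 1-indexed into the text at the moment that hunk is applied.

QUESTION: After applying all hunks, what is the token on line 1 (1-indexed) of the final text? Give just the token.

Hunk 1: at line 4 remove [qxu] add [xrswz,cmd] -> 15 lines: gjiu wbf zowju prei xrswz cmd cvap mpv gpgtq ixoq pujmn eyv zmpa koffl pub
Hunk 2: at line 2 remove [zowju,prei] add [zuzri,pgcn] -> 15 lines: gjiu wbf zuzri pgcn xrswz cmd cvap mpv gpgtq ixoq pujmn eyv zmpa koffl pub
Hunk 3: at line 7 remove [mpv,gpgtq,ixoq] add [mffd,dbai] -> 14 lines: gjiu wbf zuzri pgcn xrswz cmd cvap mffd dbai pujmn eyv zmpa koffl pub
Hunk 4: at line 2 remove [zuzri,pgcn,xrswz] add [ifmve,iwxxx,gemrl] -> 14 lines: gjiu wbf ifmve iwxxx gemrl cmd cvap mffd dbai pujmn eyv zmpa koffl pub
Hunk 5: at line 6 remove [cvap,mffd] add [xywe,xkdz,tak] -> 15 lines: gjiu wbf ifmve iwxxx gemrl cmd xywe xkdz tak dbai pujmn eyv zmpa koffl pub
Hunk 6: at line 8 remove [dbai] add [sks] -> 15 lines: gjiu wbf ifmve iwxxx gemrl cmd xywe xkdz tak sks pujmn eyv zmpa koffl pub
Hunk 7: at line 4 remove [cmd] add [odhi] -> 15 lines: gjiu wbf ifmve iwxxx gemrl odhi xywe xkdz tak sks pujmn eyv zmpa koffl pub
Final line 1: gjiu

Answer: gjiu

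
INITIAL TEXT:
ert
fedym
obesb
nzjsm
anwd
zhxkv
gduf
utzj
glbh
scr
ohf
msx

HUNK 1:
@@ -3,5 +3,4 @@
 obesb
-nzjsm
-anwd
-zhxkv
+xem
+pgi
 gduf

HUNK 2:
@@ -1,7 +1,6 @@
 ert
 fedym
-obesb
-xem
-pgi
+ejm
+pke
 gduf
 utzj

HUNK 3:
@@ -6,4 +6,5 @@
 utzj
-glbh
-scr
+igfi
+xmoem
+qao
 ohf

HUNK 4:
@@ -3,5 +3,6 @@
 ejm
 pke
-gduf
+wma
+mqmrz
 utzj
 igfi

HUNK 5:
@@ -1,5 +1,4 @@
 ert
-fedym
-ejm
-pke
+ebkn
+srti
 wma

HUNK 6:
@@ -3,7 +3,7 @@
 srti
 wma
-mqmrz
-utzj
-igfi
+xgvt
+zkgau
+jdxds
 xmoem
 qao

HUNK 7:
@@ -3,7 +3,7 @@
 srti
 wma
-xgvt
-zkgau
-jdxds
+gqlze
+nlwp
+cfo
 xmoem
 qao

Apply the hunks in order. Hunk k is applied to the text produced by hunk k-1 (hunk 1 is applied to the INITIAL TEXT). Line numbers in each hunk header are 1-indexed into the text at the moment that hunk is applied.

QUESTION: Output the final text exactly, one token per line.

Hunk 1: at line 3 remove [nzjsm,anwd,zhxkv] add [xem,pgi] -> 11 lines: ert fedym obesb xem pgi gduf utzj glbh scr ohf msx
Hunk 2: at line 1 remove [obesb,xem,pgi] add [ejm,pke] -> 10 lines: ert fedym ejm pke gduf utzj glbh scr ohf msx
Hunk 3: at line 6 remove [glbh,scr] add [igfi,xmoem,qao] -> 11 lines: ert fedym ejm pke gduf utzj igfi xmoem qao ohf msx
Hunk 4: at line 3 remove [gduf] add [wma,mqmrz] -> 12 lines: ert fedym ejm pke wma mqmrz utzj igfi xmoem qao ohf msx
Hunk 5: at line 1 remove [fedym,ejm,pke] add [ebkn,srti] -> 11 lines: ert ebkn srti wma mqmrz utzj igfi xmoem qao ohf msx
Hunk 6: at line 3 remove [mqmrz,utzj,igfi] add [xgvt,zkgau,jdxds] -> 11 lines: ert ebkn srti wma xgvt zkgau jdxds xmoem qao ohf msx
Hunk 7: at line 3 remove [xgvt,zkgau,jdxds] add [gqlze,nlwp,cfo] -> 11 lines: ert ebkn srti wma gqlze nlwp cfo xmoem qao ohf msx

Answer: ert
ebkn
srti
wma
gqlze
nlwp
cfo
xmoem
qao
ohf
msx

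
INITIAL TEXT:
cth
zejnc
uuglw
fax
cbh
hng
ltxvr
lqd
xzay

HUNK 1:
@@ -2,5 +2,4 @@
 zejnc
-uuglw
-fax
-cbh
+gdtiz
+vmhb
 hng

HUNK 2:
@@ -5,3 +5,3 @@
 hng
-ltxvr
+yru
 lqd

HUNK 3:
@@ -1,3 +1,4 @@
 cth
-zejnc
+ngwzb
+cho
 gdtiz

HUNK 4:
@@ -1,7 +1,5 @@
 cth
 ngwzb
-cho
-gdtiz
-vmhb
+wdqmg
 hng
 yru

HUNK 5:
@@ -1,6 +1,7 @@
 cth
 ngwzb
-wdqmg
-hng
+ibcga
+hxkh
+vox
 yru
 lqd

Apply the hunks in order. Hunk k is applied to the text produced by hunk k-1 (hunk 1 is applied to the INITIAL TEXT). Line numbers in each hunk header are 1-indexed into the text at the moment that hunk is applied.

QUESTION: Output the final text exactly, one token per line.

Hunk 1: at line 2 remove [uuglw,fax,cbh] add [gdtiz,vmhb] -> 8 lines: cth zejnc gdtiz vmhb hng ltxvr lqd xzay
Hunk 2: at line 5 remove [ltxvr] add [yru] -> 8 lines: cth zejnc gdtiz vmhb hng yru lqd xzay
Hunk 3: at line 1 remove [zejnc] add [ngwzb,cho] -> 9 lines: cth ngwzb cho gdtiz vmhb hng yru lqd xzay
Hunk 4: at line 1 remove [cho,gdtiz,vmhb] add [wdqmg] -> 7 lines: cth ngwzb wdqmg hng yru lqd xzay
Hunk 5: at line 1 remove [wdqmg,hng] add [ibcga,hxkh,vox] -> 8 lines: cth ngwzb ibcga hxkh vox yru lqd xzay

Answer: cth
ngwzb
ibcga
hxkh
vox
yru
lqd
xzay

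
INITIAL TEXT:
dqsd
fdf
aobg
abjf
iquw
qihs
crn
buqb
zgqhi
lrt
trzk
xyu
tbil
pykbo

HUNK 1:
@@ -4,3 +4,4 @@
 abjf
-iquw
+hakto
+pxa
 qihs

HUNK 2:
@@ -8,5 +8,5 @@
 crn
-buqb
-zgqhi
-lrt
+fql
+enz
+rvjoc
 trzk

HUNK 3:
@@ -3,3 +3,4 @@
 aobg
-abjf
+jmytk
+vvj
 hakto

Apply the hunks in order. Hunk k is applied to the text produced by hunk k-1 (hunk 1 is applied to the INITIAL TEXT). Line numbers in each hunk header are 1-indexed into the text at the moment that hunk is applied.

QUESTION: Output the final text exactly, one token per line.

Hunk 1: at line 4 remove [iquw] add [hakto,pxa] -> 15 lines: dqsd fdf aobg abjf hakto pxa qihs crn buqb zgqhi lrt trzk xyu tbil pykbo
Hunk 2: at line 8 remove [buqb,zgqhi,lrt] add [fql,enz,rvjoc] -> 15 lines: dqsd fdf aobg abjf hakto pxa qihs crn fql enz rvjoc trzk xyu tbil pykbo
Hunk 3: at line 3 remove [abjf] add [jmytk,vvj] -> 16 lines: dqsd fdf aobg jmytk vvj hakto pxa qihs crn fql enz rvjoc trzk xyu tbil pykbo

Answer: dqsd
fdf
aobg
jmytk
vvj
hakto
pxa
qihs
crn
fql
enz
rvjoc
trzk
xyu
tbil
pykbo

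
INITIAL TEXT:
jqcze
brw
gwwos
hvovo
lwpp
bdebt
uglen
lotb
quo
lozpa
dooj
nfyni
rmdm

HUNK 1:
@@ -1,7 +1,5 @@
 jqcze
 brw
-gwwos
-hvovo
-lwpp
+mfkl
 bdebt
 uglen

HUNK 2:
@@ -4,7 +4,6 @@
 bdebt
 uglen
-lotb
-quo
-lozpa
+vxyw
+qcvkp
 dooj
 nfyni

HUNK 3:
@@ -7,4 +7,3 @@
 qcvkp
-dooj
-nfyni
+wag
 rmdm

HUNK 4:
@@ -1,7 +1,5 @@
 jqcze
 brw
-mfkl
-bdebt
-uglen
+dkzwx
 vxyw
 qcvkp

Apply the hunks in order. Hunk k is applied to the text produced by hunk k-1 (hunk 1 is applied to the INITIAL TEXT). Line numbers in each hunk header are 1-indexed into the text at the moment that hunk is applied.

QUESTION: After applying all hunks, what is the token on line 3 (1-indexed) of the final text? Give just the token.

Answer: dkzwx

Derivation:
Hunk 1: at line 1 remove [gwwos,hvovo,lwpp] add [mfkl] -> 11 lines: jqcze brw mfkl bdebt uglen lotb quo lozpa dooj nfyni rmdm
Hunk 2: at line 4 remove [lotb,quo,lozpa] add [vxyw,qcvkp] -> 10 lines: jqcze brw mfkl bdebt uglen vxyw qcvkp dooj nfyni rmdm
Hunk 3: at line 7 remove [dooj,nfyni] add [wag] -> 9 lines: jqcze brw mfkl bdebt uglen vxyw qcvkp wag rmdm
Hunk 4: at line 1 remove [mfkl,bdebt,uglen] add [dkzwx] -> 7 lines: jqcze brw dkzwx vxyw qcvkp wag rmdm
Final line 3: dkzwx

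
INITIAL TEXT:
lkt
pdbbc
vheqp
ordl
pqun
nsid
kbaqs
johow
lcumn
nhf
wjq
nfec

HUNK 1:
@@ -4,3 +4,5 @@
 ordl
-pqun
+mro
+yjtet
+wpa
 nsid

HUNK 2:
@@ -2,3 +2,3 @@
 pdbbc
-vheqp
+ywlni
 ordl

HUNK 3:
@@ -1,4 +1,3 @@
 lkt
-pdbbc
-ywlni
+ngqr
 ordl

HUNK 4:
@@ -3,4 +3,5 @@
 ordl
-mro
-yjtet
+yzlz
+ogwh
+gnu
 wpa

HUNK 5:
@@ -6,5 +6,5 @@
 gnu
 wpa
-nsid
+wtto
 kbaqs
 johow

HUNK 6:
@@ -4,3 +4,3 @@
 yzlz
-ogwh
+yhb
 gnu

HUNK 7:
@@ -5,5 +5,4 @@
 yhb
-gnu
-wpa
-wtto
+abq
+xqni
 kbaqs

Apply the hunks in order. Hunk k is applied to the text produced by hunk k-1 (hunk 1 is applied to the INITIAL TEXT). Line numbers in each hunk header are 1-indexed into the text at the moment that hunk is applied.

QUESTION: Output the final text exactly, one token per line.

Answer: lkt
ngqr
ordl
yzlz
yhb
abq
xqni
kbaqs
johow
lcumn
nhf
wjq
nfec

Derivation:
Hunk 1: at line 4 remove [pqun] add [mro,yjtet,wpa] -> 14 lines: lkt pdbbc vheqp ordl mro yjtet wpa nsid kbaqs johow lcumn nhf wjq nfec
Hunk 2: at line 2 remove [vheqp] add [ywlni] -> 14 lines: lkt pdbbc ywlni ordl mro yjtet wpa nsid kbaqs johow lcumn nhf wjq nfec
Hunk 3: at line 1 remove [pdbbc,ywlni] add [ngqr] -> 13 lines: lkt ngqr ordl mro yjtet wpa nsid kbaqs johow lcumn nhf wjq nfec
Hunk 4: at line 3 remove [mro,yjtet] add [yzlz,ogwh,gnu] -> 14 lines: lkt ngqr ordl yzlz ogwh gnu wpa nsid kbaqs johow lcumn nhf wjq nfec
Hunk 5: at line 6 remove [nsid] add [wtto] -> 14 lines: lkt ngqr ordl yzlz ogwh gnu wpa wtto kbaqs johow lcumn nhf wjq nfec
Hunk 6: at line 4 remove [ogwh] add [yhb] -> 14 lines: lkt ngqr ordl yzlz yhb gnu wpa wtto kbaqs johow lcumn nhf wjq nfec
Hunk 7: at line 5 remove [gnu,wpa,wtto] add [abq,xqni] -> 13 lines: lkt ngqr ordl yzlz yhb abq xqni kbaqs johow lcumn nhf wjq nfec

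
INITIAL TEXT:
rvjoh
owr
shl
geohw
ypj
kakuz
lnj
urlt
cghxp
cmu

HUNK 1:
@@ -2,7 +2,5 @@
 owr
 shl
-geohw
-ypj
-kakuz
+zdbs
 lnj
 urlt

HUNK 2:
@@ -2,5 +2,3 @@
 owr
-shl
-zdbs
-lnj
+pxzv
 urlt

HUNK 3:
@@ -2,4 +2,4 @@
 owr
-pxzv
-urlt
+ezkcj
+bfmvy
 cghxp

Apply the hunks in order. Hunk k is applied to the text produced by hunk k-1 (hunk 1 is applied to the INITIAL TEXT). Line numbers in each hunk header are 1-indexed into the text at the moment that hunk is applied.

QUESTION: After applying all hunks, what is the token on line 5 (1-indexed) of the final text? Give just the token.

Answer: cghxp

Derivation:
Hunk 1: at line 2 remove [geohw,ypj,kakuz] add [zdbs] -> 8 lines: rvjoh owr shl zdbs lnj urlt cghxp cmu
Hunk 2: at line 2 remove [shl,zdbs,lnj] add [pxzv] -> 6 lines: rvjoh owr pxzv urlt cghxp cmu
Hunk 3: at line 2 remove [pxzv,urlt] add [ezkcj,bfmvy] -> 6 lines: rvjoh owr ezkcj bfmvy cghxp cmu
Final line 5: cghxp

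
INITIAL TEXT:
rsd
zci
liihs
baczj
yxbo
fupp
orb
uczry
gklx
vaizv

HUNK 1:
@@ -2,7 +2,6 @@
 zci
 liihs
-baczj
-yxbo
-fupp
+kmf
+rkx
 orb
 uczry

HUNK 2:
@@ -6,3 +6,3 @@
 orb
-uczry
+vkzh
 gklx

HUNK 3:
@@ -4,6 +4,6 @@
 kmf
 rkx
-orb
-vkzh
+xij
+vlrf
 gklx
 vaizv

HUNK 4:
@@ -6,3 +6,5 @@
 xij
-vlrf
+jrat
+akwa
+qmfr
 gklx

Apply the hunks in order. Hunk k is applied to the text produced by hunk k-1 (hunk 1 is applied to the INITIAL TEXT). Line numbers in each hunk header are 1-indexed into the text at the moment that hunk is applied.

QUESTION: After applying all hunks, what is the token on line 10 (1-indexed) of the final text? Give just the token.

Hunk 1: at line 2 remove [baczj,yxbo,fupp] add [kmf,rkx] -> 9 lines: rsd zci liihs kmf rkx orb uczry gklx vaizv
Hunk 2: at line 6 remove [uczry] add [vkzh] -> 9 lines: rsd zci liihs kmf rkx orb vkzh gklx vaizv
Hunk 3: at line 4 remove [orb,vkzh] add [xij,vlrf] -> 9 lines: rsd zci liihs kmf rkx xij vlrf gklx vaizv
Hunk 4: at line 6 remove [vlrf] add [jrat,akwa,qmfr] -> 11 lines: rsd zci liihs kmf rkx xij jrat akwa qmfr gklx vaizv
Final line 10: gklx

Answer: gklx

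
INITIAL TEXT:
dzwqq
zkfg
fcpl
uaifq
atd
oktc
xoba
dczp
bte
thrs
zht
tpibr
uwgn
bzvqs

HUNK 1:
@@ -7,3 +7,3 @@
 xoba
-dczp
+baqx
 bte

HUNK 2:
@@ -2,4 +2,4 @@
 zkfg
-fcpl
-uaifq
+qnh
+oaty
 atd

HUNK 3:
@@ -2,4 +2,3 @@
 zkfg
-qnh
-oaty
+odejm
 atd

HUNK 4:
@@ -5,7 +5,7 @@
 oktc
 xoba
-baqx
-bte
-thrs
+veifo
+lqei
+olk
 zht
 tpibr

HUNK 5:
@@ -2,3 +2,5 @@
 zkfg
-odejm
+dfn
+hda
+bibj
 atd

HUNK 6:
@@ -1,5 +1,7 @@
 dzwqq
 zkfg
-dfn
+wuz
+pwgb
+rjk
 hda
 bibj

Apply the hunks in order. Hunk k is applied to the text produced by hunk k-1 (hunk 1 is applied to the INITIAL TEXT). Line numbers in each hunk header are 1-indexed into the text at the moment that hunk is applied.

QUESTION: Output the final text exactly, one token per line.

Hunk 1: at line 7 remove [dczp] add [baqx] -> 14 lines: dzwqq zkfg fcpl uaifq atd oktc xoba baqx bte thrs zht tpibr uwgn bzvqs
Hunk 2: at line 2 remove [fcpl,uaifq] add [qnh,oaty] -> 14 lines: dzwqq zkfg qnh oaty atd oktc xoba baqx bte thrs zht tpibr uwgn bzvqs
Hunk 3: at line 2 remove [qnh,oaty] add [odejm] -> 13 lines: dzwqq zkfg odejm atd oktc xoba baqx bte thrs zht tpibr uwgn bzvqs
Hunk 4: at line 5 remove [baqx,bte,thrs] add [veifo,lqei,olk] -> 13 lines: dzwqq zkfg odejm atd oktc xoba veifo lqei olk zht tpibr uwgn bzvqs
Hunk 5: at line 2 remove [odejm] add [dfn,hda,bibj] -> 15 lines: dzwqq zkfg dfn hda bibj atd oktc xoba veifo lqei olk zht tpibr uwgn bzvqs
Hunk 6: at line 1 remove [dfn] add [wuz,pwgb,rjk] -> 17 lines: dzwqq zkfg wuz pwgb rjk hda bibj atd oktc xoba veifo lqei olk zht tpibr uwgn bzvqs

Answer: dzwqq
zkfg
wuz
pwgb
rjk
hda
bibj
atd
oktc
xoba
veifo
lqei
olk
zht
tpibr
uwgn
bzvqs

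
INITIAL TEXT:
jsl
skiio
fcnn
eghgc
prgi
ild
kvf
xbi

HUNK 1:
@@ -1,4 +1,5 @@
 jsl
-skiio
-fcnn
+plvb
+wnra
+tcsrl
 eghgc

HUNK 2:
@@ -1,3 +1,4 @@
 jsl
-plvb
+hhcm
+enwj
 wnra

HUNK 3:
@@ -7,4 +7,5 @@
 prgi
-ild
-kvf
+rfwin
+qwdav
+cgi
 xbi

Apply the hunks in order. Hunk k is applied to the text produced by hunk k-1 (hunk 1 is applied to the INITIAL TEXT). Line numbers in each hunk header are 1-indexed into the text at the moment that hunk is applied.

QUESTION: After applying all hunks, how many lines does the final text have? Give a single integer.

Answer: 11

Derivation:
Hunk 1: at line 1 remove [skiio,fcnn] add [plvb,wnra,tcsrl] -> 9 lines: jsl plvb wnra tcsrl eghgc prgi ild kvf xbi
Hunk 2: at line 1 remove [plvb] add [hhcm,enwj] -> 10 lines: jsl hhcm enwj wnra tcsrl eghgc prgi ild kvf xbi
Hunk 3: at line 7 remove [ild,kvf] add [rfwin,qwdav,cgi] -> 11 lines: jsl hhcm enwj wnra tcsrl eghgc prgi rfwin qwdav cgi xbi
Final line count: 11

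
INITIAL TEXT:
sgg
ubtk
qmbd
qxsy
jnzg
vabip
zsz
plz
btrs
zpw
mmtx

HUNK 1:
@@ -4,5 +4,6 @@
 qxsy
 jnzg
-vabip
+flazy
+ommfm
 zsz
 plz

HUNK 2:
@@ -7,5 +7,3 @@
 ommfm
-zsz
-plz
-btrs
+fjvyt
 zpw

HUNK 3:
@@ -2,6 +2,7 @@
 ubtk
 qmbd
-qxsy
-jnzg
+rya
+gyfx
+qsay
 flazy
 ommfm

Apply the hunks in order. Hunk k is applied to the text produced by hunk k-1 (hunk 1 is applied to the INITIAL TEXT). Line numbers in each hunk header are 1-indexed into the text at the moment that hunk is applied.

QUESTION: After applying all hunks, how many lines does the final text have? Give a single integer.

Hunk 1: at line 4 remove [vabip] add [flazy,ommfm] -> 12 lines: sgg ubtk qmbd qxsy jnzg flazy ommfm zsz plz btrs zpw mmtx
Hunk 2: at line 7 remove [zsz,plz,btrs] add [fjvyt] -> 10 lines: sgg ubtk qmbd qxsy jnzg flazy ommfm fjvyt zpw mmtx
Hunk 3: at line 2 remove [qxsy,jnzg] add [rya,gyfx,qsay] -> 11 lines: sgg ubtk qmbd rya gyfx qsay flazy ommfm fjvyt zpw mmtx
Final line count: 11

Answer: 11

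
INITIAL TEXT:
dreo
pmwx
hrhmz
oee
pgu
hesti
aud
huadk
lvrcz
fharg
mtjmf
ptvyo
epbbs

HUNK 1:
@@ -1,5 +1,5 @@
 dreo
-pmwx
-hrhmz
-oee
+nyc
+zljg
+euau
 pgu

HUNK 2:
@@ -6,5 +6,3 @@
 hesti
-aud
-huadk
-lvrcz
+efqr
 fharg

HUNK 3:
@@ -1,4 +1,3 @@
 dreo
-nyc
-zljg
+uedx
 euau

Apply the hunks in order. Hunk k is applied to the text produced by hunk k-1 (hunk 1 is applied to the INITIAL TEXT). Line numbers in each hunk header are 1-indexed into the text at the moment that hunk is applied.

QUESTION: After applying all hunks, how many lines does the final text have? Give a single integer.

Answer: 10

Derivation:
Hunk 1: at line 1 remove [pmwx,hrhmz,oee] add [nyc,zljg,euau] -> 13 lines: dreo nyc zljg euau pgu hesti aud huadk lvrcz fharg mtjmf ptvyo epbbs
Hunk 2: at line 6 remove [aud,huadk,lvrcz] add [efqr] -> 11 lines: dreo nyc zljg euau pgu hesti efqr fharg mtjmf ptvyo epbbs
Hunk 3: at line 1 remove [nyc,zljg] add [uedx] -> 10 lines: dreo uedx euau pgu hesti efqr fharg mtjmf ptvyo epbbs
Final line count: 10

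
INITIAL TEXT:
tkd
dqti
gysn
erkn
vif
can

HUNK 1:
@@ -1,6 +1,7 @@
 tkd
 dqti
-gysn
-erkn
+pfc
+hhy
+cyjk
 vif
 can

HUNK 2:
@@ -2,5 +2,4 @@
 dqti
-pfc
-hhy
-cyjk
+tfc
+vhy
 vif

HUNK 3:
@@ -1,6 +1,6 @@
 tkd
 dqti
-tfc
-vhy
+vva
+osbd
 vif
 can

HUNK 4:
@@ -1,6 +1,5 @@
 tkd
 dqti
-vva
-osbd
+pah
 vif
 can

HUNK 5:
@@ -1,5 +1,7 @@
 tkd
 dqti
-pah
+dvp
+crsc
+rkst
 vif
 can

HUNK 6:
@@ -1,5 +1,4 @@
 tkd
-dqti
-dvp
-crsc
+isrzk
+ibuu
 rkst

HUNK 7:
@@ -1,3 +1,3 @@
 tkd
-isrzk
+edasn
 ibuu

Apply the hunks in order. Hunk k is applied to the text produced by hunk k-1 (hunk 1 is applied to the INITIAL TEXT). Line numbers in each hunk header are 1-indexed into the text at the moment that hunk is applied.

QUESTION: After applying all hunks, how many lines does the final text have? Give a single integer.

Answer: 6

Derivation:
Hunk 1: at line 1 remove [gysn,erkn] add [pfc,hhy,cyjk] -> 7 lines: tkd dqti pfc hhy cyjk vif can
Hunk 2: at line 2 remove [pfc,hhy,cyjk] add [tfc,vhy] -> 6 lines: tkd dqti tfc vhy vif can
Hunk 3: at line 1 remove [tfc,vhy] add [vva,osbd] -> 6 lines: tkd dqti vva osbd vif can
Hunk 4: at line 1 remove [vva,osbd] add [pah] -> 5 lines: tkd dqti pah vif can
Hunk 5: at line 1 remove [pah] add [dvp,crsc,rkst] -> 7 lines: tkd dqti dvp crsc rkst vif can
Hunk 6: at line 1 remove [dqti,dvp,crsc] add [isrzk,ibuu] -> 6 lines: tkd isrzk ibuu rkst vif can
Hunk 7: at line 1 remove [isrzk] add [edasn] -> 6 lines: tkd edasn ibuu rkst vif can
Final line count: 6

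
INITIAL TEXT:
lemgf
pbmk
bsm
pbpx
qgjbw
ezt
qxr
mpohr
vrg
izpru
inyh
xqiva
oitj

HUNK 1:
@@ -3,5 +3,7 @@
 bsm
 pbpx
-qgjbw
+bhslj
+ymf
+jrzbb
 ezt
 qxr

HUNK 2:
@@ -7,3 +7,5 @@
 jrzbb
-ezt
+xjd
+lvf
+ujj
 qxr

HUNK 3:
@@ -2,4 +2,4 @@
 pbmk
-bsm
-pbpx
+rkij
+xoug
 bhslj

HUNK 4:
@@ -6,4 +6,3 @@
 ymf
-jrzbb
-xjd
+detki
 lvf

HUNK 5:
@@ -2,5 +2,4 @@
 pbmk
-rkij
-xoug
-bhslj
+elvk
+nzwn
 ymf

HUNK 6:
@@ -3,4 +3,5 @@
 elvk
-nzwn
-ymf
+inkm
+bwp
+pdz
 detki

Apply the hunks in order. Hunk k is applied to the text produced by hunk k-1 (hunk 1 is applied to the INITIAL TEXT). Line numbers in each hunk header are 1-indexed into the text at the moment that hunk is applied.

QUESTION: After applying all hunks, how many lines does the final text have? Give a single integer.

Hunk 1: at line 3 remove [qgjbw] add [bhslj,ymf,jrzbb] -> 15 lines: lemgf pbmk bsm pbpx bhslj ymf jrzbb ezt qxr mpohr vrg izpru inyh xqiva oitj
Hunk 2: at line 7 remove [ezt] add [xjd,lvf,ujj] -> 17 lines: lemgf pbmk bsm pbpx bhslj ymf jrzbb xjd lvf ujj qxr mpohr vrg izpru inyh xqiva oitj
Hunk 3: at line 2 remove [bsm,pbpx] add [rkij,xoug] -> 17 lines: lemgf pbmk rkij xoug bhslj ymf jrzbb xjd lvf ujj qxr mpohr vrg izpru inyh xqiva oitj
Hunk 4: at line 6 remove [jrzbb,xjd] add [detki] -> 16 lines: lemgf pbmk rkij xoug bhslj ymf detki lvf ujj qxr mpohr vrg izpru inyh xqiva oitj
Hunk 5: at line 2 remove [rkij,xoug,bhslj] add [elvk,nzwn] -> 15 lines: lemgf pbmk elvk nzwn ymf detki lvf ujj qxr mpohr vrg izpru inyh xqiva oitj
Hunk 6: at line 3 remove [nzwn,ymf] add [inkm,bwp,pdz] -> 16 lines: lemgf pbmk elvk inkm bwp pdz detki lvf ujj qxr mpohr vrg izpru inyh xqiva oitj
Final line count: 16

Answer: 16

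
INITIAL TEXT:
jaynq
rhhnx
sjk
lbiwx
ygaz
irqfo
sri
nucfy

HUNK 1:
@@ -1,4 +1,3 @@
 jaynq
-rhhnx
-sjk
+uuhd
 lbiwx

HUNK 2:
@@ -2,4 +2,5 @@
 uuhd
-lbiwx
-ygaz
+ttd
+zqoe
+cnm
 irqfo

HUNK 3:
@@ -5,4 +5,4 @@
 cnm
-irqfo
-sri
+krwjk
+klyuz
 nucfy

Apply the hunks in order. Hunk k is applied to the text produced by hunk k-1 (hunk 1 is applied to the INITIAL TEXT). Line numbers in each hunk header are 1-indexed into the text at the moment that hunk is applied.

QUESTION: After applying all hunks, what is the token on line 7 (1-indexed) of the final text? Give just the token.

Hunk 1: at line 1 remove [rhhnx,sjk] add [uuhd] -> 7 lines: jaynq uuhd lbiwx ygaz irqfo sri nucfy
Hunk 2: at line 2 remove [lbiwx,ygaz] add [ttd,zqoe,cnm] -> 8 lines: jaynq uuhd ttd zqoe cnm irqfo sri nucfy
Hunk 3: at line 5 remove [irqfo,sri] add [krwjk,klyuz] -> 8 lines: jaynq uuhd ttd zqoe cnm krwjk klyuz nucfy
Final line 7: klyuz

Answer: klyuz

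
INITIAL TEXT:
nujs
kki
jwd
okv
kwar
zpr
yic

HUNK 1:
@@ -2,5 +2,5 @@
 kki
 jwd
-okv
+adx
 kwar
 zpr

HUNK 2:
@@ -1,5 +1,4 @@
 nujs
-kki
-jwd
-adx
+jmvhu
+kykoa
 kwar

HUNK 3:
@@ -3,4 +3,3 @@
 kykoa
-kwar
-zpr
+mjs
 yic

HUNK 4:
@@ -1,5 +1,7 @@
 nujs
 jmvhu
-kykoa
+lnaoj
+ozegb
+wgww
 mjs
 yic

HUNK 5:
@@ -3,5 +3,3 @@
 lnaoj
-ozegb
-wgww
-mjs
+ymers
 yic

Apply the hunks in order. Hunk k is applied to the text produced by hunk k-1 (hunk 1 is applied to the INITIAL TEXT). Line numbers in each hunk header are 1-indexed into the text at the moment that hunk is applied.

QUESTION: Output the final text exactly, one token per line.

Hunk 1: at line 2 remove [okv] add [adx] -> 7 lines: nujs kki jwd adx kwar zpr yic
Hunk 2: at line 1 remove [kki,jwd,adx] add [jmvhu,kykoa] -> 6 lines: nujs jmvhu kykoa kwar zpr yic
Hunk 3: at line 3 remove [kwar,zpr] add [mjs] -> 5 lines: nujs jmvhu kykoa mjs yic
Hunk 4: at line 1 remove [kykoa] add [lnaoj,ozegb,wgww] -> 7 lines: nujs jmvhu lnaoj ozegb wgww mjs yic
Hunk 5: at line 3 remove [ozegb,wgww,mjs] add [ymers] -> 5 lines: nujs jmvhu lnaoj ymers yic

Answer: nujs
jmvhu
lnaoj
ymers
yic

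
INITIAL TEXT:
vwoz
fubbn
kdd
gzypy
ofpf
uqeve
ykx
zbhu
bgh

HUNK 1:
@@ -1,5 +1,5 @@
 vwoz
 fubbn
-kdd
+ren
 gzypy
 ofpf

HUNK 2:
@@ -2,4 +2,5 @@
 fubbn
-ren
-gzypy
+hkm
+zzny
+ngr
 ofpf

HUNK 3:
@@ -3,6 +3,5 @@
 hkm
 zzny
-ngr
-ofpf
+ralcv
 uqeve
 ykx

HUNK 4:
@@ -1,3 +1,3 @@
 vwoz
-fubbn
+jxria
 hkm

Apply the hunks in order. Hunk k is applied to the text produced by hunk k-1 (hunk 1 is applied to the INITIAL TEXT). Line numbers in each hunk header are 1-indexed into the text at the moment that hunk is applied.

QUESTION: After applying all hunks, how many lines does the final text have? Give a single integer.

Answer: 9

Derivation:
Hunk 1: at line 1 remove [kdd] add [ren] -> 9 lines: vwoz fubbn ren gzypy ofpf uqeve ykx zbhu bgh
Hunk 2: at line 2 remove [ren,gzypy] add [hkm,zzny,ngr] -> 10 lines: vwoz fubbn hkm zzny ngr ofpf uqeve ykx zbhu bgh
Hunk 3: at line 3 remove [ngr,ofpf] add [ralcv] -> 9 lines: vwoz fubbn hkm zzny ralcv uqeve ykx zbhu bgh
Hunk 4: at line 1 remove [fubbn] add [jxria] -> 9 lines: vwoz jxria hkm zzny ralcv uqeve ykx zbhu bgh
Final line count: 9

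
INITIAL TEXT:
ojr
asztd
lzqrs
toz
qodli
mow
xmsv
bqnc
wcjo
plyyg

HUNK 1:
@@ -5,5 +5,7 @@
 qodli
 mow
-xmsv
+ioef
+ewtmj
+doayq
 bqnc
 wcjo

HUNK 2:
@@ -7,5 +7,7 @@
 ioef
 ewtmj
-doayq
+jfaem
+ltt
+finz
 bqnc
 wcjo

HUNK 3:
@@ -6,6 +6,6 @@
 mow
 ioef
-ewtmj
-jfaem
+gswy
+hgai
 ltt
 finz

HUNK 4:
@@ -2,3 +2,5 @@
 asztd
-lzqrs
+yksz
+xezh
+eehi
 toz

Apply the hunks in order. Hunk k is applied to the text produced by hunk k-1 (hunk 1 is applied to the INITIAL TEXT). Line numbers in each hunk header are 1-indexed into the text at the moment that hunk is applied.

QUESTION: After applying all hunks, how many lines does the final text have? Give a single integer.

Answer: 16

Derivation:
Hunk 1: at line 5 remove [xmsv] add [ioef,ewtmj,doayq] -> 12 lines: ojr asztd lzqrs toz qodli mow ioef ewtmj doayq bqnc wcjo plyyg
Hunk 2: at line 7 remove [doayq] add [jfaem,ltt,finz] -> 14 lines: ojr asztd lzqrs toz qodli mow ioef ewtmj jfaem ltt finz bqnc wcjo plyyg
Hunk 3: at line 6 remove [ewtmj,jfaem] add [gswy,hgai] -> 14 lines: ojr asztd lzqrs toz qodli mow ioef gswy hgai ltt finz bqnc wcjo plyyg
Hunk 4: at line 2 remove [lzqrs] add [yksz,xezh,eehi] -> 16 lines: ojr asztd yksz xezh eehi toz qodli mow ioef gswy hgai ltt finz bqnc wcjo plyyg
Final line count: 16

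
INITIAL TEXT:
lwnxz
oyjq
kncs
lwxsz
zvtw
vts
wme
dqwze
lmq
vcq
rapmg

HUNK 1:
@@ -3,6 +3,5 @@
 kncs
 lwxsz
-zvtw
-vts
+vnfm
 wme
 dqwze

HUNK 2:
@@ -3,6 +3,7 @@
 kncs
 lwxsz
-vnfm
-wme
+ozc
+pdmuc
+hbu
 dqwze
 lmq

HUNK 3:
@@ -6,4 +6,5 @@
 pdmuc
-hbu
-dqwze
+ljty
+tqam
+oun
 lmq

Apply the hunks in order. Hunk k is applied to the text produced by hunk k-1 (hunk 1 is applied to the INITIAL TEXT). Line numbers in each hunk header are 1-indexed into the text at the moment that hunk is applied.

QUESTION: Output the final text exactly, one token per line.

Hunk 1: at line 3 remove [zvtw,vts] add [vnfm] -> 10 lines: lwnxz oyjq kncs lwxsz vnfm wme dqwze lmq vcq rapmg
Hunk 2: at line 3 remove [vnfm,wme] add [ozc,pdmuc,hbu] -> 11 lines: lwnxz oyjq kncs lwxsz ozc pdmuc hbu dqwze lmq vcq rapmg
Hunk 3: at line 6 remove [hbu,dqwze] add [ljty,tqam,oun] -> 12 lines: lwnxz oyjq kncs lwxsz ozc pdmuc ljty tqam oun lmq vcq rapmg

Answer: lwnxz
oyjq
kncs
lwxsz
ozc
pdmuc
ljty
tqam
oun
lmq
vcq
rapmg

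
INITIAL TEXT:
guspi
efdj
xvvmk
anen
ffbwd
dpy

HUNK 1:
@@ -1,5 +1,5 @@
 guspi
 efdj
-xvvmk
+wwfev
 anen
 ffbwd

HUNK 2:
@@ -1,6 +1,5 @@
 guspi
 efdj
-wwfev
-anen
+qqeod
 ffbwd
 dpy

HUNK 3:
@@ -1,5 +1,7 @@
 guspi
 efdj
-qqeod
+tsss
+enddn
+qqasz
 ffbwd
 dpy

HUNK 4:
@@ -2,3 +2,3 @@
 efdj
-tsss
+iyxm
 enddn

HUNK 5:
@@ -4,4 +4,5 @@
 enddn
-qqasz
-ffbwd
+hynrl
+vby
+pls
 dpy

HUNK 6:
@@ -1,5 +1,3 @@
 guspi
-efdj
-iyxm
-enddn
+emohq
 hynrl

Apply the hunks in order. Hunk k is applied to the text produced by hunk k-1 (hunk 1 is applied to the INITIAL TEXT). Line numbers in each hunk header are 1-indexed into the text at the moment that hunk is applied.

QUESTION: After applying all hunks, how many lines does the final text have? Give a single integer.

Hunk 1: at line 1 remove [xvvmk] add [wwfev] -> 6 lines: guspi efdj wwfev anen ffbwd dpy
Hunk 2: at line 1 remove [wwfev,anen] add [qqeod] -> 5 lines: guspi efdj qqeod ffbwd dpy
Hunk 3: at line 1 remove [qqeod] add [tsss,enddn,qqasz] -> 7 lines: guspi efdj tsss enddn qqasz ffbwd dpy
Hunk 4: at line 2 remove [tsss] add [iyxm] -> 7 lines: guspi efdj iyxm enddn qqasz ffbwd dpy
Hunk 5: at line 4 remove [qqasz,ffbwd] add [hynrl,vby,pls] -> 8 lines: guspi efdj iyxm enddn hynrl vby pls dpy
Hunk 6: at line 1 remove [efdj,iyxm,enddn] add [emohq] -> 6 lines: guspi emohq hynrl vby pls dpy
Final line count: 6

Answer: 6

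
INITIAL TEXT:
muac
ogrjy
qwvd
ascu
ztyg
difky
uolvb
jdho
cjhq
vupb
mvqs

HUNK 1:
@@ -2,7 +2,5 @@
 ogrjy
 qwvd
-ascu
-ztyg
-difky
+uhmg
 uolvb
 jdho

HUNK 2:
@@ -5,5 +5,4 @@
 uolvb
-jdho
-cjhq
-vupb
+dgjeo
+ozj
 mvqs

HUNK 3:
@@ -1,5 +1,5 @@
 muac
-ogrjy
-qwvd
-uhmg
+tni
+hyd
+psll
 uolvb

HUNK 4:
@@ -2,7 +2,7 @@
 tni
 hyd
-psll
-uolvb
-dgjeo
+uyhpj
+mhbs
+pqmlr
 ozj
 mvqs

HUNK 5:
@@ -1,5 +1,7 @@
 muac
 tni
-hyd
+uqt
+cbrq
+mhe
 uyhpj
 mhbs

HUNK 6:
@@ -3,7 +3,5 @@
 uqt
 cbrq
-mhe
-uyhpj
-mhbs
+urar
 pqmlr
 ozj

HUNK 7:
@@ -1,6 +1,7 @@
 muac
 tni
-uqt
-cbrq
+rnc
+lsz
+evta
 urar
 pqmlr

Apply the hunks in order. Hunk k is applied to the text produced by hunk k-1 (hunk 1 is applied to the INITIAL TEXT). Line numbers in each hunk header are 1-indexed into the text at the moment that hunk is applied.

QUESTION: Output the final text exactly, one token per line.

Answer: muac
tni
rnc
lsz
evta
urar
pqmlr
ozj
mvqs

Derivation:
Hunk 1: at line 2 remove [ascu,ztyg,difky] add [uhmg] -> 9 lines: muac ogrjy qwvd uhmg uolvb jdho cjhq vupb mvqs
Hunk 2: at line 5 remove [jdho,cjhq,vupb] add [dgjeo,ozj] -> 8 lines: muac ogrjy qwvd uhmg uolvb dgjeo ozj mvqs
Hunk 3: at line 1 remove [ogrjy,qwvd,uhmg] add [tni,hyd,psll] -> 8 lines: muac tni hyd psll uolvb dgjeo ozj mvqs
Hunk 4: at line 2 remove [psll,uolvb,dgjeo] add [uyhpj,mhbs,pqmlr] -> 8 lines: muac tni hyd uyhpj mhbs pqmlr ozj mvqs
Hunk 5: at line 1 remove [hyd] add [uqt,cbrq,mhe] -> 10 lines: muac tni uqt cbrq mhe uyhpj mhbs pqmlr ozj mvqs
Hunk 6: at line 3 remove [mhe,uyhpj,mhbs] add [urar] -> 8 lines: muac tni uqt cbrq urar pqmlr ozj mvqs
Hunk 7: at line 1 remove [uqt,cbrq] add [rnc,lsz,evta] -> 9 lines: muac tni rnc lsz evta urar pqmlr ozj mvqs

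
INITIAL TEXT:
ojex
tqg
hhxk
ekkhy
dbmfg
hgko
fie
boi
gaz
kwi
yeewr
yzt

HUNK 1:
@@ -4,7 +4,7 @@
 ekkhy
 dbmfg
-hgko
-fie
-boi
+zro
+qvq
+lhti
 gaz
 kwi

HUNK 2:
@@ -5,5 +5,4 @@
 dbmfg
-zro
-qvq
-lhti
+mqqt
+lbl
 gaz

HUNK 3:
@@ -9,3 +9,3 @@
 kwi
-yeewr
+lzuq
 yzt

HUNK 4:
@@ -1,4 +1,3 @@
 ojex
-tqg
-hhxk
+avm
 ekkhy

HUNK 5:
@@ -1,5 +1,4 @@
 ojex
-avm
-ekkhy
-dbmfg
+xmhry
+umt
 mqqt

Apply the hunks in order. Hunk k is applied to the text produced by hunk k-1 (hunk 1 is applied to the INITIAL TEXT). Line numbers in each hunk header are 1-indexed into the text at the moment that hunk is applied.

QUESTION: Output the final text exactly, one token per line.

Hunk 1: at line 4 remove [hgko,fie,boi] add [zro,qvq,lhti] -> 12 lines: ojex tqg hhxk ekkhy dbmfg zro qvq lhti gaz kwi yeewr yzt
Hunk 2: at line 5 remove [zro,qvq,lhti] add [mqqt,lbl] -> 11 lines: ojex tqg hhxk ekkhy dbmfg mqqt lbl gaz kwi yeewr yzt
Hunk 3: at line 9 remove [yeewr] add [lzuq] -> 11 lines: ojex tqg hhxk ekkhy dbmfg mqqt lbl gaz kwi lzuq yzt
Hunk 4: at line 1 remove [tqg,hhxk] add [avm] -> 10 lines: ojex avm ekkhy dbmfg mqqt lbl gaz kwi lzuq yzt
Hunk 5: at line 1 remove [avm,ekkhy,dbmfg] add [xmhry,umt] -> 9 lines: ojex xmhry umt mqqt lbl gaz kwi lzuq yzt

Answer: ojex
xmhry
umt
mqqt
lbl
gaz
kwi
lzuq
yzt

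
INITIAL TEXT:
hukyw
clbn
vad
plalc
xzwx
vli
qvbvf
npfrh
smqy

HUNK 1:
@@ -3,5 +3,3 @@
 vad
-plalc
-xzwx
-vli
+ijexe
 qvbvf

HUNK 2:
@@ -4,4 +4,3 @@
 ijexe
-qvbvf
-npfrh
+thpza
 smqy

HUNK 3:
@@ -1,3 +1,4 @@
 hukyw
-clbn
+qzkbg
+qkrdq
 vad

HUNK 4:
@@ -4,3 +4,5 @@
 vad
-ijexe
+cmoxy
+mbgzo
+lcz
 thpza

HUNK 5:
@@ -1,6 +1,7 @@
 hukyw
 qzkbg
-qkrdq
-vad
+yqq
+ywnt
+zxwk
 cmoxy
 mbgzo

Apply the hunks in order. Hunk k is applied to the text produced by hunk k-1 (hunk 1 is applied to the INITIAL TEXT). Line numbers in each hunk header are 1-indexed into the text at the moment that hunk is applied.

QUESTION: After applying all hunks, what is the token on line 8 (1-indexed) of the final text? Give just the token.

Answer: lcz

Derivation:
Hunk 1: at line 3 remove [plalc,xzwx,vli] add [ijexe] -> 7 lines: hukyw clbn vad ijexe qvbvf npfrh smqy
Hunk 2: at line 4 remove [qvbvf,npfrh] add [thpza] -> 6 lines: hukyw clbn vad ijexe thpza smqy
Hunk 3: at line 1 remove [clbn] add [qzkbg,qkrdq] -> 7 lines: hukyw qzkbg qkrdq vad ijexe thpza smqy
Hunk 4: at line 4 remove [ijexe] add [cmoxy,mbgzo,lcz] -> 9 lines: hukyw qzkbg qkrdq vad cmoxy mbgzo lcz thpza smqy
Hunk 5: at line 1 remove [qkrdq,vad] add [yqq,ywnt,zxwk] -> 10 lines: hukyw qzkbg yqq ywnt zxwk cmoxy mbgzo lcz thpza smqy
Final line 8: lcz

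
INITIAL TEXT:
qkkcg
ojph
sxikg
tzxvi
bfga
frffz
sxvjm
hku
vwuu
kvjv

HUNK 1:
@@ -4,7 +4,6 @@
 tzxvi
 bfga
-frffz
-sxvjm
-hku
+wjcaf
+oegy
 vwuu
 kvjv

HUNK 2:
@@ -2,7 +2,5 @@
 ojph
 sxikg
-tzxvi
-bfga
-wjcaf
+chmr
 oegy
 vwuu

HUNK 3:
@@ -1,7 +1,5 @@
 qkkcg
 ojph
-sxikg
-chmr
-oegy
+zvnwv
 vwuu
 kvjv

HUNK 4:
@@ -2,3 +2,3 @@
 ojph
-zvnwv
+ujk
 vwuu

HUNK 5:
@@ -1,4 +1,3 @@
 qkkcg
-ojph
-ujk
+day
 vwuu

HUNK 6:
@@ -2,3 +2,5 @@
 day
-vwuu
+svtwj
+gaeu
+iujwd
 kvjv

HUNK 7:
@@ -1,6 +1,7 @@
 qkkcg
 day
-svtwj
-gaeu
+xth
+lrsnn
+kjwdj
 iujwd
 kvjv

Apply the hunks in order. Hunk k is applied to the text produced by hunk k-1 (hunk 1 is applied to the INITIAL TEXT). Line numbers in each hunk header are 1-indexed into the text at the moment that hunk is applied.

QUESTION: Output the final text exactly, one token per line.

Answer: qkkcg
day
xth
lrsnn
kjwdj
iujwd
kvjv

Derivation:
Hunk 1: at line 4 remove [frffz,sxvjm,hku] add [wjcaf,oegy] -> 9 lines: qkkcg ojph sxikg tzxvi bfga wjcaf oegy vwuu kvjv
Hunk 2: at line 2 remove [tzxvi,bfga,wjcaf] add [chmr] -> 7 lines: qkkcg ojph sxikg chmr oegy vwuu kvjv
Hunk 3: at line 1 remove [sxikg,chmr,oegy] add [zvnwv] -> 5 lines: qkkcg ojph zvnwv vwuu kvjv
Hunk 4: at line 2 remove [zvnwv] add [ujk] -> 5 lines: qkkcg ojph ujk vwuu kvjv
Hunk 5: at line 1 remove [ojph,ujk] add [day] -> 4 lines: qkkcg day vwuu kvjv
Hunk 6: at line 2 remove [vwuu] add [svtwj,gaeu,iujwd] -> 6 lines: qkkcg day svtwj gaeu iujwd kvjv
Hunk 7: at line 1 remove [svtwj,gaeu] add [xth,lrsnn,kjwdj] -> 7 lines: qkkcg day xth lrsnn kjwdj iujwd kvjv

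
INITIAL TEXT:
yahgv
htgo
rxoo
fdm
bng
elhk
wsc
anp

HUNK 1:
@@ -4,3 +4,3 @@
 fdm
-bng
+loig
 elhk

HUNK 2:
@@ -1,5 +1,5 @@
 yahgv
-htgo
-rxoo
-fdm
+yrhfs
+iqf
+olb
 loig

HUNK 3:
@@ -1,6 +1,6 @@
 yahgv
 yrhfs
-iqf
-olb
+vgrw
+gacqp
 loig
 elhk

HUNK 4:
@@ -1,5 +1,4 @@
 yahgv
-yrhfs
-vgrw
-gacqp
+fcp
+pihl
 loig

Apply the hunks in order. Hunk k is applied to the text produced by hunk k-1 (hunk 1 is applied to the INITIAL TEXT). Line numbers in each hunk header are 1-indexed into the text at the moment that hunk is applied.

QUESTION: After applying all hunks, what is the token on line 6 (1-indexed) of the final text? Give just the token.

Answer: wsc

Derivation:
Hunk 1: at line 4 remove [bng] add [loig] -> 8 lines: yahgv htgo rxoo fdm loig elhk wsc anp
Hunk 2: at line 1 remove [htgo,rxoo,fdm] add [yrhfs,iqf,olb] -> 8 lines: yahgv yrhfs iqf olb loig elhk wsc anp
Hunk 3: at line 1 remove [iqf,olb] add [vgrw,gacqp] -> 8 lines: yahgv yrhfs vgrw gacqp loig elhk wsc anp
Hunk 4: at line 1 remove [yrhfs,vgrw,gacqp] add [fcp,pihl] -> 7 lines: yahgv fcp pihl loig elhk wsc anp
Final line 6: wsc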